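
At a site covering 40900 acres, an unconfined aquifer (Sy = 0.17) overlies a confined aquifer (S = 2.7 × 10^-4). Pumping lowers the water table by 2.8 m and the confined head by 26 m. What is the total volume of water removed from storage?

A = 40900 acres = 1.655 × 10^8 m²
Unconfined: ΔV_u = Sy × A × Δh_u = 0.17 × 1.655 × 10^8 × 2.8 = 7.879 × 10^7 m³
Confined: ΔV_c = S × A × Δh_c = 2.7 × 10^-4 × 1.655 × 10^8 × 26 = 1.162 × 10^6 m³
Total ΔV = 7.879 × 10^7 + 1.162 × 10^6 = 7.995 × 10^7 m³

ΔV ≈ 7.99 × 10^7 m³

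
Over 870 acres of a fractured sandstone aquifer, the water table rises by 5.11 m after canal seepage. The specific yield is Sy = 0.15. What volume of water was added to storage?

A = 870 acres = 3.521 × 10^6 m²
ΔV = Sy × A × Δh = 0.15 × 3.521 × 10^6 m² × 5.11 m = 2.699 × 10^6 m³

ΔV ≈ 2.7 × 10^6 m³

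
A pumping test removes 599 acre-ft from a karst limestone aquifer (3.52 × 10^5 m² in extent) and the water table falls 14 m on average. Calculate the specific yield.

ΔV = 599 acre-ft = 7.389 × 10^5 m³
Sy = ΔV / (A × Δh) = 7.389 × 10^5 m³ / (3.52 × 10^5 m² × 14 m) = 0.1499

Sy ≈ 0.15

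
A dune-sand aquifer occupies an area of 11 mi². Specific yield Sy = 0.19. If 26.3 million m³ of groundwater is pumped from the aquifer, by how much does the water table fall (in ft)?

Δh ≈ 15.9 ft

A = 11 mi² = 2.849 × 10^7 m²
ΔV = 26.3 million m³ = 2.63 × 10^7 m³
Δh = ΔV / (Sy × A) = 2.63 × 10^7 m³ / (0.19 × 2.849 × 10^7 m²) = 4.859 m
Δh = 4.859 m = 15.94 ft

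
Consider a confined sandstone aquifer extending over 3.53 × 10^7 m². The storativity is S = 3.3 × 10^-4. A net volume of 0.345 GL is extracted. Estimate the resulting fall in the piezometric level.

ΔV = 0.345 GL = 3.45 × 10^5 m³
Δh = ΔV / (S × A) = 3.45 × 10^5 m³ / (3.3 × 10^-4 × 3.53 × 10^7 m²) = 29.62 m

Δh ≈ 29.6 m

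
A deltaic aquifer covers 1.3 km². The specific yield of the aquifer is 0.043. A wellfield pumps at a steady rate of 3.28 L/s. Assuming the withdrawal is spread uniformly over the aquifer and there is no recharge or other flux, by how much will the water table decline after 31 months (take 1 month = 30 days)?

A = 1.3 km² = 1.3 × 10^6 m²
Q = 3.28 L/s = 283.4 m³/d
t = 31 months = 930 d
ΔV = Q × t = 283.4 m³/d × 930 d = 2.636 × 10^5 m³
Δh = ΔV / (Sy × A) = 2.636 × 10^5 / (0.043 × 1.3 × 10^6) = 4.715 m

Δh ≈ 4.71 m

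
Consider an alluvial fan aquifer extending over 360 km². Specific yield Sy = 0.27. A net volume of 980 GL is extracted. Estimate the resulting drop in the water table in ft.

A = 360 km² = 3.6 × 10^8 m²
ΔV = 980 GL = 9.8 × 10^8 m³
Δh = ΔV / (Sy × A) = 9.8 × 10^8 m³ / (0.27 × 3.6 × 10^8 m²) = 10.08 m
Δh = 10.08 m = 33.08 ft

Δh ≈ 33.1 ft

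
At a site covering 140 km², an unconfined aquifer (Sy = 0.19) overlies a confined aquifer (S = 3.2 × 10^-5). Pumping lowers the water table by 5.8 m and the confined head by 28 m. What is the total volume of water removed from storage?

ΔV ≈ 1.54 × 10^8 m³

A = 140 km² = 1.4 × 10^8 m²
Unconfined: ΔV_u = Sy × A × Δh_u = 0.19 × 1.4 × 10^8 × 5.8 = 1.543 × 10^8 m³
Confined: ΔV_c = S × A × Δh_c = 3.2 × 10^-5 × 1.4 × 10^8 × 28 = 1.254 × 10^5 m³
Total ΔV = 1.543 × 10^8 + 1.254 × 10^5 = 1.544 × 10^8 m³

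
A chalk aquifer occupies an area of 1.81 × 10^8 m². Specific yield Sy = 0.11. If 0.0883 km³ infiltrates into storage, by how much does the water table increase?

Δh ≈ 4.43 m

ΔV = 0.0883 km³ = 8.83 × 10^7 m³
Δh = ΔV / (Sy × A) = 8.83 × 10^7 m³ / (0.11 × 1.81 × 10^8 m²) = 4.435 m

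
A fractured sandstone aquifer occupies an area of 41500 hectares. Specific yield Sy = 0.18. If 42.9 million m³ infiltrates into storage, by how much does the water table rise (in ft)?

A = 41500 hectares = 4.15 × 10^8 m²
ΔV = 42.9 million m³ = 4.29 × 10^7 m³
Δh = ΔV / (Sy × A) = 4.29 × 10^7 m³ / (0.18 × 4.15 × 10^8 m²) = 0.5743 m
Δh = 0.5743 m = 1.884 ft

Δh ≈ 1.88 ft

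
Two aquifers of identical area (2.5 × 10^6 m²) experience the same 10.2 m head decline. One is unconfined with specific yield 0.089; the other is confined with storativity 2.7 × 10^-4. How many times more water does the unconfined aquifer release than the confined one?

ΔV_u / ΔV_c ≈ 330

Unconfined: ΔV_u = Sy × A × Δh = 0.089 × 2.5 × 10^6 × 10.2 = 2.269 × 10^6 m³
Confined: ΔV_c = S × A × Δh = 2.7 × 10^-4 × 2.5 × 10^6 × 10.2 = 6885 m³
Ratio = ΔV_u / ΔV_c = Sy / S = 0.089 / 2.7 × 10^-4 = 329.6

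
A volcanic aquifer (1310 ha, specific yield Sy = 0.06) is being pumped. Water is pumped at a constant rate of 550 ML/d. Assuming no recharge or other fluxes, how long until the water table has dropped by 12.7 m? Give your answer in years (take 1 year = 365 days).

A = 1310 ha = 1.31 × 10^7 m²
ΔV = Sy × A × Δh = 0.06 × 1.31 × 10^7 × 12.7 = 9.982 × 10^6 m³
Q = 550 ML/d = 5.5 × 10^5 m³/d
t = ΔV / Q = 9.982 × 10^6 m³ / 5.5 × 10^5 m³/d = 18.15 d
t = 18.15 d ≈ 0.04972 years

t ≈ 0.0497 years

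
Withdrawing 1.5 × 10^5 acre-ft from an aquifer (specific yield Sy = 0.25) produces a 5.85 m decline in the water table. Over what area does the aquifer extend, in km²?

ΔV = 1.5 × 10^5 acre-ft = 1.85 × 10^8 m³
A = ΔV / (Sy × Δh) = 1.85 × 10^8 / (0.25 × 5.85) = 1.265 × 10^8 m²
A = 1.265 × 10^8 m² = 126.5 km²

A ≈ 127 km²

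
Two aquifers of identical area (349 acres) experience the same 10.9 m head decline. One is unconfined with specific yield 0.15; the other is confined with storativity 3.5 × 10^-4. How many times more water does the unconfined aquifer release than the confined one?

ΔV_u / ΔV_c ≈ 429

A = 349 acres = 1.412 × 10^6 m²
Unconfined: ΔV_u = Sy × A × Δh = 0.15 × 1.412 × 10^6 × 10.9 = 2.309 × 10^6 m³
Confined: ΔV_c = S × A × Δh = 3.5 × 10^-4 × 1.412 × 10^6 × 10.9 = 5388 m³
Ratio = ΔV_u / ΔV_c = Sy / S = 0.15 / 3.5 × 10^-4 = 428.6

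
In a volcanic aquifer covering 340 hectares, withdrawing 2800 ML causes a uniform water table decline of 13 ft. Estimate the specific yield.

A = 340 hectares = 3.4 × 10^6 m²
Δh = 13 ft = 3.962 m
ΔV = 2800 ML = 2.8 × 10^6 m³
Sy = ΔV / (A × Δh) = 2.8 × 10^6 m³ / (3.4 × 10^6 m² × 3.962 m) = 0.2078

Sy ≈ 0.21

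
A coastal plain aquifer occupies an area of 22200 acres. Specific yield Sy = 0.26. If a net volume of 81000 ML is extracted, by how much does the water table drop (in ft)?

Δh ≈ 11.4 ft

A = 22200 acres = 8.984 × 10^7 m²
ΔV = 81000 ML = 8.1 × 10^7 m³
Δh = ΔV / (Sy × A) = 8.1 × 10^7 m³ / (0.26 × 8.984 × 10^7 m²) = 3.468 m
Δh = 3.468 m = 11.38 ft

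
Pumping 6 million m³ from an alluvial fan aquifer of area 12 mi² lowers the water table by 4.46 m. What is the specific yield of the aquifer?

A = 12 mi² = 3.108 × 10^7 m²
ΔV = 6 million m³ = 6 × 10^6 m³
Sy = ΔV / (A × Δh) = 6 × 10^6 m³ / (3.108 × 10^7 m² × 4.46 m) = 0.04328

Sy ≈ 0.043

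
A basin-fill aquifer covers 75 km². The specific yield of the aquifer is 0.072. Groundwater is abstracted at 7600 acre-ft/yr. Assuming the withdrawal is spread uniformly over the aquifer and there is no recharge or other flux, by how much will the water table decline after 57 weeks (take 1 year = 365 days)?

A = 75 km² = 7.5 × 10^7 m²
Q = 7600 acre-ft/yr = 25680 m³/d
t = 57 weeks = 399 d
ΔV = Q × t = 25680 m³/d × 399 d = 1.025 × 10^7 m³
Δh = ΔV / (Sy × A) = 1.025 × 10^7 / (0.072 × 7.5 × 10^7) = 1.898 m

Δh ≈ 1.9 m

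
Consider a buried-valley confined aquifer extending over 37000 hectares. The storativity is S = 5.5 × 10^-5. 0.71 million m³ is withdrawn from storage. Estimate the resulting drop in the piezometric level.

A = 37000 hectares = 3.7 × 10^8 m²
ΔV = 0.71 million m³ = 7.1 × 10^5 m³
Δh = ΔV / (S × A) = 7.1 × 10^5 m³ / (5.5 × 10^-5 × 3.7 × 10^8 m²) = 34.89 m

Δh ≈ 34.9 m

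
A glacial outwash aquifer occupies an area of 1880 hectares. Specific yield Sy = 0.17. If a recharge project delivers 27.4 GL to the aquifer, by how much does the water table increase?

A = 1880 hectares = 1.88 × 10^7 m²
ΔV = 27.4 GL = 2.74 × 10^7 m³
Δh = ΔV / (Sy × A) = 2.74 × 10^7 m³ / (0.17 × 1.88 × 10^7 m²) = 8.573 m

Δh ≈ 8.57 m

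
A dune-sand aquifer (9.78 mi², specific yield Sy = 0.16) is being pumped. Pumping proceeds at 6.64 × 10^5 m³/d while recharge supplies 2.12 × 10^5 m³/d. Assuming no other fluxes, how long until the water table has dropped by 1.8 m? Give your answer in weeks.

t ≈ 2.31 weeks

A = 9.78 mi² = 2.533 × 10^7 m²
ΔV = Sy × A × Δh = 0.16 × 2.533 × 10^7 × 1.8 = 7.295 × 10^6 m³
Net withdrawal = 6.64 × 10^5 − 2.12 × 10^5 = 4.52 × 10^5 m³/d
t = ΔV / Q = 7.295 × 10^6 m³ / 4.52 × 10^5 m³/d = 16.14 d
t = 16.14 d ≈ 2.306 weeks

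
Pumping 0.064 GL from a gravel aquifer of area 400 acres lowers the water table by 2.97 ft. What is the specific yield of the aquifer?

A = 400 acres = 1.619 × 10^6 m²
Δh = 2.97 ft = 0.9053 m
ΔV = 0.064 GL = 64000 m³
Sy = ΔV / (A × Δh) = 64000 m³ / (1.619 × 10^6 m² × 0.9053 m) = 0.04367

Sy ≈ 0.044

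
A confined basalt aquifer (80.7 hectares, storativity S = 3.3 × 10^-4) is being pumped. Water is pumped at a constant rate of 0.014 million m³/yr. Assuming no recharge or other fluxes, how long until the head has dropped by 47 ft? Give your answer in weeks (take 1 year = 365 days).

t ≈ 14.2 weeks

A = 80.7 hectares = 8.07 × 10^5 m²
Δh = 47 ft = 14.33 m
ΔV = S × A × Δh = 3.3 × 10^-4 × 8.07 × 10^5 × 14.33 = 3815 m³
Q = 0.014 million m³/yr = 38.36 m³/d
t = ΔV / Q = 3815 m³ / 38.36 m³/d = 99.46 d
t = 99.46 d ≈ 14.21 weeks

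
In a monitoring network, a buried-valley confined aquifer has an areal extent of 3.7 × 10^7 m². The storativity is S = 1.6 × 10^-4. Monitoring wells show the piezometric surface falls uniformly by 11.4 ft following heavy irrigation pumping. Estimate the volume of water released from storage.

ΔV ≈ 20600 m³

Δh = 11.4 ft = 3.475 m
ΔV = S × A × Δh = 1.6 × 10^-4 × 3.7 × 10^7 m² × 3.475 m = 20570 m³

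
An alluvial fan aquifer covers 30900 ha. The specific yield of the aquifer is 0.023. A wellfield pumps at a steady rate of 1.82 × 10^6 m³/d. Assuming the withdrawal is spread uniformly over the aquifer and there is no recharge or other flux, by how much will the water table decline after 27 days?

A = 30900 ha = 3.09 × 10^8 m²
ΔV = Q × t = 1.82 × 10^6 m³/d × 27 d = 4.914 × 10^7 m³
Δh = ΔV / (Sy × A) = 4.914 × 10^7 / (0.023 × 3.09 × 10^8) = 6.914 m

Δh ≈ 6.91 m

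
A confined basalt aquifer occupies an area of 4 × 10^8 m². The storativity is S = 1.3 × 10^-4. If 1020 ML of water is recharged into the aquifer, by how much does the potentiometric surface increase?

Δh ≈ 19.6 m

ΔV = 1020 ML = 1.02 × 10^6 m³
Δh = ΔV / (S × A) = 1.02 × 10^6 m³ / (1.3 × 10^-4 × 4 × 10^8 m²) = 19.62 m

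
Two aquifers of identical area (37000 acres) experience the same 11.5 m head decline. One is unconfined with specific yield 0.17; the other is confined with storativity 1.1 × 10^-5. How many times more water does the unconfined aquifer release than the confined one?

A = 37000 acres = 1.497 × 10^8 m²
Unconfined: ΔV_u = Sy × A × Δh = 0.17 × 1.497 × 10^8 × 11.5 = 2.927 × 10^8 m³
Confined: ΔV_c = S × A × Δh = 1.1 × 10^-5 × 1.497 × 10^8 × 11.5 = 18940 m³
Ratio = ΔV_u / ΔV_c = Sy / S = 0.17 / 1.1 × 10^-5 = 15450

ΔV_u / ΔV_c ≈ 15500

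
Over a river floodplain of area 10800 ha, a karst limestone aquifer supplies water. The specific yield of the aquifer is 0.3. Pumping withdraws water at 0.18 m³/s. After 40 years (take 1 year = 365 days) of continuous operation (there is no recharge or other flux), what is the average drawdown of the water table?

Δh ≈ 7.01 m

A = 10800 ha = 1.08 × 10^8 m²
Q = 0.18 m³/s = 15550 m³/d
t = 40 years = 14600 d
ΔV = Q × t = 15550 m³/d × 14600 d = 2.271 × 10^8 m³
Δh = ΔV / (Sy × A) = 2.271 × 10^8 / (0.3 × 1.08 × 10^8) = 7.008 m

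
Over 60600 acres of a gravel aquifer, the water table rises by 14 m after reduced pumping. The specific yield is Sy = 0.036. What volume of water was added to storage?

ΔV ≈ 1.24 × 10^8 m³

A = 60600 acres = 2.452 × 10^8 m²
ΔV = Sy × A × Δh = 0.036 × 2.452 × 10^8 m² × 14 m = 1.236 × 10^8 m³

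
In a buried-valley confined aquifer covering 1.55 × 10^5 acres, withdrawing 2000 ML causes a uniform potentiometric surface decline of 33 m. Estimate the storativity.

A = 1.55 × 10^5 acres = 6.273 × 10^8 m²
ΔV = 2000 ML = 2 × 10^6 m³
S = ΔV / (A × Δh) = 2 × 10^6 m³ / (6.273 × 10^8 m² × 33 m) = 9.662 × 10^-5

S ≈ 9.7 × 10^-5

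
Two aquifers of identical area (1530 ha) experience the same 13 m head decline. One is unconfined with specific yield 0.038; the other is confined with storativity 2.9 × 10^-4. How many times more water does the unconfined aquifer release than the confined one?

A = 1530 ha = 1.53 × 10^7 m²
Unconfined: ΔV_u = Sy × A × Δh = 0.038 × 1.53 × 10^7 × 13 = 7.558 × 10^6 m³
Confined: ΔV_c = S × A × Δh = 2.9 × 10^-4 × 1.53 × 10^7 × 13 = 57680 m³
Ratio = ΔV_u / ΔV_c = Sy / S = 0.038 / 2.9 × 10^-4 = 131

ΔV_u / ΔV_c ≈ 131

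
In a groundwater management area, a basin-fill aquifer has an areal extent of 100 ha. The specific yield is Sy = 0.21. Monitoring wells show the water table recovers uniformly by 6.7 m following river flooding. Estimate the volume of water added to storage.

A = 100 ha = 1 × 10^6 m²
ΔV = Sy × A × Δh = 0.21 × 1 × 10^6 m² × 6.7 m = 1.407 × 10^6 m³

ΔV ≈ 1.41 × 10^6 m³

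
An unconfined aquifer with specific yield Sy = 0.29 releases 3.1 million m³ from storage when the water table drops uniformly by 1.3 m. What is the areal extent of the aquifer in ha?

A ≈ 822 ha

ΔV = 3.1 million m³ = 3.1 × 10^6 m³
A = ΔV / (Sy × Δh) = 3.1 × 10^6 / (0.29 × 1.3) = 8.223 × 10^6 m²
A = 8.223 × 10^6 m² = 822.3 ha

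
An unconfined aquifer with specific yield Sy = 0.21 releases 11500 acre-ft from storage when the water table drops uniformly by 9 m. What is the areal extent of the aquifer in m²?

ΔV = 11500 acre-ft = 1.419 × 10^7 m³
A = ΔV / (Sy × Δh) = 1.419 × 10^7 / (0.21 × 9) = 7.505 × 10^6 m²

A ≈ 7.51 × 10^6 m²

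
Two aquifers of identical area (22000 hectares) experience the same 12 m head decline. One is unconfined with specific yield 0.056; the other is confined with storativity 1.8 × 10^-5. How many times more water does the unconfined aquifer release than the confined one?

ΔV_u / ΔV_c ≈ 3110

A = 22000 hectares = 2.2 × 10^8 m²
Unconfined: ΔV_u = Sy × A × Δh = 0.056 × 2.2 × 10^8 × 12 = 1.478 × 10^8 m³
Confined: ΔV_c = S × A × Δh = 1.8 × 10^-5 × 2.2 × 10^8 × 12 = 47520 m³
Ratio = ΔV_u / ΔV_c = Sy / S = 0.056 / 1.8 × 10^-5 = 3111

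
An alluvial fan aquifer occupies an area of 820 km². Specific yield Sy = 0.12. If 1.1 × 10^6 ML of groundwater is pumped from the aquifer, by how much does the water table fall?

Δh ≈ 11.2 m

A = 820 km² = 8.2 × 10^8 m²
ΔV = 1.1 × 10^6 ML = 1.1 × 10^9 m³
Δh = ΔV / (Sy × A) = 1.1 × 10^9 m³ / (0.12 × 8.2 × 10^8 m²) = 11.18 m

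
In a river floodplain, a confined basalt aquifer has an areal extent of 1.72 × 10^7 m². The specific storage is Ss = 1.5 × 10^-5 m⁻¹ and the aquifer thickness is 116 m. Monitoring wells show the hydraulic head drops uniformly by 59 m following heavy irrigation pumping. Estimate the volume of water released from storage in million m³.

ΔV ≈ 1.77 million m³

S = Ss × b = 1.5 × 10^-5 m⁻¹ × 116 m = 1.74 × 10^-3
ΔV = S × A × Δh = 0.00174 × 1.72 × 10^7 m² × 59 m = 1.766 × 10^6 m³
ΔV = 1.766 × 10^6 m³ = 1.766 million m³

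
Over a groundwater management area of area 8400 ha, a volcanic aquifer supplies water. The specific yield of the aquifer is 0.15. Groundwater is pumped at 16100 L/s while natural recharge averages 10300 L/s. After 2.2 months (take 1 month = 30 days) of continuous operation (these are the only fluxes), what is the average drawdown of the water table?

A = 8400 ha = 8.4 × 10^7 m²
Net abstraction = 16100 − 10300 = 5800 L/s
Q_net = 5800 L/s = 5.011 × 10^5 m³/d
t = 2.2 months = 66 d
ΔV = Q × t = 5.011 × 10^5 m³/d × 66 d = 3.307 × 10^7 m³
Δh = ΔV / (Sy × A) = 3.307 × 10^7 / (0.15 × 8.4 × 10^7) = 2.625 m

Δh ≈ 2.62 m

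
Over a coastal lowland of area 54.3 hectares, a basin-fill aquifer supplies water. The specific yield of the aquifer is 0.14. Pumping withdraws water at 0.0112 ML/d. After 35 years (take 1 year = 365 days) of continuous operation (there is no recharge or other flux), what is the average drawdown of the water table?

A = 54.3 hectares = 5.43 × 10^5 m²
Q = 0.0112 ML/d = 11.2 m³/d
t = 35 years = 12780 d
ΔV = Q × t = 11.2 m³/d × 12780 d = 1.431 × 10^5 m³
Δh = ΔV / (Sy × A) = 1.431 × 10^5 / (0.14 × 5.43 × 10^5) = 1.882 m

Δh ≈ 1.88 m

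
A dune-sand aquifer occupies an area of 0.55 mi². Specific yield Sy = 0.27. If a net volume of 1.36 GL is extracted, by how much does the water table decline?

A = 0.55 mi² = 1.424 × 10^6 m²
ΔV = 1.36 GL = 1.36 × 10^6 m³
Δh = ΔV / (Sy × A) = 1.36 × 10^6 m³ / (0.27 × 1.424 × 10^6 m²) = 3.536 m

Δh ≈ 3.54 m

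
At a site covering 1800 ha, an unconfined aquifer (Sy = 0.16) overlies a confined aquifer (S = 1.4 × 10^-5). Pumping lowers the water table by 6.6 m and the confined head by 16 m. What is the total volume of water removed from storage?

A = 1800 ha = 1.8 × 10^7 m²
Unconfined: ΔV_u = Sy × A × Δh_u = 0.16 × 1.8 × 10^7 × 6.6 = 1.901 × 10^7 m³
Confined: ΔV_c = S × A × Δh_c = 1.4 × 10^-5 × 1.8 × 10^7 × 16 = 4032 m³
Total ΔV = 1.901 × 10^7 + 4032 = 1.901 × 10^7 m³

ΔV ≈ 1.9 × 10^7 m³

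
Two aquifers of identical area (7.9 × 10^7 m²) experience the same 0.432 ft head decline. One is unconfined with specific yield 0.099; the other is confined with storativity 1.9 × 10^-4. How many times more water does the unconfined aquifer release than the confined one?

ΔV_u / ΔV_c ≈ 521

Δh = 0.432 ft = 0.1317 m
Unconfined: ΔV_u = Sy × A × Δh = 0.099 × 7.9 × 10^7 × 0.1317 = 1.03 × 10^6 m³
Confined: ΔV_c = S × A × Δh = 1.9 × 10^-4 × 7.9 × 10^7 × 0.1317 = 1976 m³
Ratio = ΔV_u / ΔV_c = Sy / S = 0.099 / 1.9 × 10^-4 = 521.1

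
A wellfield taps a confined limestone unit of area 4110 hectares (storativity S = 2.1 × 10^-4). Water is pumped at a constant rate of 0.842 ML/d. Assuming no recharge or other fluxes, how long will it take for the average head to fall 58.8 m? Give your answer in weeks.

A = 4110 hectares = 4.11 × 10^7 m²
ΔV = S × A × Δh = 2.1 × 10^-4 × 4.11 × 10^7 × 58.8 = 5.075 × 10^5 m³
Q = 0.842 ML/d = 842 m³/d
t = ΔV / Q = 5.075 × 10^5 m³ / 842 m³/d = 602.7 d
t = 602.7 d ≈ 86.1 weeks

t ≈ 86.1 weeks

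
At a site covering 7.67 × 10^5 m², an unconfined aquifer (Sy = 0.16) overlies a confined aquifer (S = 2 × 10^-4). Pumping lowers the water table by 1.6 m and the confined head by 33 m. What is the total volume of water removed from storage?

Unconfined: ΔV_u = Sy × A × Δh_u = 0.16 × 7.67 × 10^5 × 1.6 = 1.964 × 10^5 m³
Confined: ΔV_c = S × A × Δh_c = 2 × 10^-4 × 7.67 × 10^5 × 33 = 5062 m³
Total ΔV = 1.964 × 10^5 + 5062 = 2.014 × 10^5 m³

ΔV ≈ 2.01 × 10^5 m³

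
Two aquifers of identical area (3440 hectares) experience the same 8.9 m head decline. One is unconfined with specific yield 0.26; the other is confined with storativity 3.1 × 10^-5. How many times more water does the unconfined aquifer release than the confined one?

A = 3440 hectares = 3.44 × 10^7 m²
Unconfined: ΔV_u = Sy × A × Δh = 0.26 × 3.44 × 10^7 × 8.9 = 7.96 × 10^7 m³
Confined: ΔV_c = S × A × Δh = 3.1 × 10^-5 × 3.44 × 10^7 × 8.9 = 9491 m³
Ratio = ΔV_u / ΔV_c = Sy / S = 0.26 / 3.1 × 10^-5 = 8387

ΔV_u / ΔV_c ≈ 8390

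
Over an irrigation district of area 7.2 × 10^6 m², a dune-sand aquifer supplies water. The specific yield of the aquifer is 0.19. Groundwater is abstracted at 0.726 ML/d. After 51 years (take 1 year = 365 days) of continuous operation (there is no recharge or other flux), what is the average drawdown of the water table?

Q = 0.726 ML/d = 726 m³/d
t = 51 years = 18620 d
ΔV = Q × t = 726 m³/d × 18620 d = 1.351 × 10^7 m³
Δh = ΔV / (Sy × A) = 1.351 × 10^7 / (0.19 × 7.2 × 10^6) = 9.879 m

Δh ≈ 9.88 m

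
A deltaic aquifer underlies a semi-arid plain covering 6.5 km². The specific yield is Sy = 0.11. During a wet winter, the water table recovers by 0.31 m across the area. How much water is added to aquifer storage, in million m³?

ΔV ≈ 0.222 million m³

A = 6.5 km² = 6.5 × 10^6 m²
ΔV = Sy × A × Δh = 0.11 × 6.5 × 10^6 m² × 0.31 m = 2.216 × 10^5 m³
ΔV = 2.216 × 10^5 m³ = 0.2217 million m³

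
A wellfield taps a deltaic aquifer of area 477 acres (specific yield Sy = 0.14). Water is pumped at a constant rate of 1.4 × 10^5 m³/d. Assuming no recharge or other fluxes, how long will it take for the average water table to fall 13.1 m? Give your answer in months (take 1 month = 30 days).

t ≈ 0.843 months

A = 477 acres = 1.93 × 10^6 m²
ΔV = Sy × A × Δh = 0.14 × 1.93 × 10^6 × 13.1 = 3.54 × 10^6 m³
t = ΔV / Q = 3.54 × 10^6 m³ / 1.4 × 10^5 m³/d = 25.29 d
t = 25.29 d ≈ 0.8429 months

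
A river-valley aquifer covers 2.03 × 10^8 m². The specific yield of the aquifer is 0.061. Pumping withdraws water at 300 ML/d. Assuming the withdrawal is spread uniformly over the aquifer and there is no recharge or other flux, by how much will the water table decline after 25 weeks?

Q = 300 ML/d = 3 × 10^5 m³/d
t = 25 weeks = 175 d
ΔV = Q × t = 3 × 10^5 m³/d × 175 d = 5.25 × 10^7 m³
Δh = ΔV / (Sy × A) = 5.25 × 10^7 / (0.061 × 2.03 × 10^8) = 4.24 m

Δh ≈ 4.24 m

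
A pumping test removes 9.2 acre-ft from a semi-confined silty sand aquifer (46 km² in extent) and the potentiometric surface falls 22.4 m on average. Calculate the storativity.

A = 46 km² = 4.6 × 10^7 m²
ΔV = 9.2 acre-ft = 11350 m³
S = ΔV / (A × Δh) = 11350 m³ / (4.6 × 10^7 m² × 22.4 m) = 1.101 × 10^-5

S ≈ 1.1 × 10^-5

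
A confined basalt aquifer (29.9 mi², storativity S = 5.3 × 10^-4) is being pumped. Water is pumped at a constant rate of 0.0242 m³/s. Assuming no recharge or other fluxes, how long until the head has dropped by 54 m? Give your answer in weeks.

A = 29.9 mi² = 7.744 × 10^7 m²
ΔV = S × A × Δh = 5.3 × 10^-4 × 7.744 × 10^7 × 54 = 2.216 × 10^6 m³
Q = 0.0242 m³/s = 2091 m³/d
t = ΔV / Q = 2.216 × 10^6 m³ / 2091 m³/d = 1060 d
t = 1060 d ≈ 151.4 weeks

t ≈ 151 weeks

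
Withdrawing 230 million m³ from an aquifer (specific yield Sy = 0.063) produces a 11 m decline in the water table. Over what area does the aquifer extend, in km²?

A ≈ 332 km²

ΔV = 230 million m³ = 2.3 × 10^8 m³
A = ΔV / (Sy × Δh) = 2.3 × 10^8 / (0.063 × 11) = 3.319 × 10^8 m²
A = 3.319 × 10^8 m² = 331.9 km²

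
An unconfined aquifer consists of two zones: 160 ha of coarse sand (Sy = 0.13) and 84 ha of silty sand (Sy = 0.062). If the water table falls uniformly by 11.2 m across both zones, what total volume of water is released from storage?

ΔV ≈ 2.91 × 10^6 m³

A₁ = 160 ha = 1.6 × 10^6 m²; A₂ = 84 ha = 8.4 × 10^5 m²
ΔV₁ = 0.13 × 1.6 × 10^6 × 11.2 = 2.33 × 10^6 m³
ΔV₂ = 0.062 × 8.4 × 10^5 × 11.2 = 5.833 × 10^5 m³
ΔV = ΔV₁ + ΔV₂ = 2.913 × 10^6 m³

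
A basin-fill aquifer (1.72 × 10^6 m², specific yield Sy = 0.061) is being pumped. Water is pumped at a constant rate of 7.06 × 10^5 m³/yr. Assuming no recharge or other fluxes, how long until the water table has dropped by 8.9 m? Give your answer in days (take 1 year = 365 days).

t ≈ 483 days

ΔV = Sy × A × Δh = 0.061 × 1.72 × 10^6 × 8.9 = 9.338 × 10^5 m³
Q = 7.06 × 10^5 m³/yr = 1934 m³/d
t = ΔV / Q = 9.338 × 10^5 m³ / 1934 m³/d = 482.8 d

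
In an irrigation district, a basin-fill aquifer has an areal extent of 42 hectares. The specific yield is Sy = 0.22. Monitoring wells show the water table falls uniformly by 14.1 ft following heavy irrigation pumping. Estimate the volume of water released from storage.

A = 42 hectares = 4.2 × 10^5 m²
Δh = 14.1 ft = 4.298 m
ΔV = Sy × A × Δh = 0.22 × 4.2 × 10^5 m² × 4.298 m = 3.971 × 10^5 m³

ΔV ≈ 3.97 × 10^5 m³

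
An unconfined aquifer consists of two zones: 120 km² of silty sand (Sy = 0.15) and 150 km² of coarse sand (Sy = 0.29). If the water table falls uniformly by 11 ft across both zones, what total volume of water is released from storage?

ΔV ≈ 2.06 × 10^8 m³

A₁ = 120 km² = 1.2 × 10^8 m²; A₂ = 150 km² = 1.5 × 10^8 m²
Δh = 11 ft = 3.353 m
ΔV₁ = 0.15 × 1.2 × 10^8 × 3.353 = 6.035 × 10^7 m³
ΔV₂ = 0.29 × 1.5 × 10^8 × 3.353 = 1.458 × 10^8 m³
ΔV = ΔV₁ + ΔV₂ = 2.062 × 10^8 m³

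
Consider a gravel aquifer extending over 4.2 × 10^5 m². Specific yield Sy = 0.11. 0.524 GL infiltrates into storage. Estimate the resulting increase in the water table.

ΔV = 0.524 GL = 5.24 × 10^5 m³
Δh = ΔV / (Sy × A) = 5.24 × 10^5 m³ / (0.11 × 4.2 × 10^5 m²) = 11.34 m

Δh ≈ 11.3 m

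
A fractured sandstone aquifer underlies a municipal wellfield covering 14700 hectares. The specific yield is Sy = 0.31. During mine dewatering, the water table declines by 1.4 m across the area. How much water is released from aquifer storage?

ΔV ≈ 6.38 × 10^7 m³

A = 14700 hectares = 1.47 × 10^8 m²
ΔV = Sy × A × Δh = 0.31 × 1.47 × 10^8 m² × 1.4 m = 6.38 × 10^7 m³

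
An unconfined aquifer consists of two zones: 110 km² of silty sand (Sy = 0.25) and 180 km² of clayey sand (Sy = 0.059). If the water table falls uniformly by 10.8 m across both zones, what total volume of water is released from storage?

ΔV ≈ 4.12 × 10^8 m³

A₁ = 110 km² = 1.1 × 10^8 m²; A₂ = 180 km² = 1.8 × 10^8 m²
ΔV₁ = 0.25 × 1.1 × 10^8 × 10.8 = 2.97 × 10^8 m³
ΔV₂ = 0.059 × 1.8 × 10^8 × 10.8 = 1.147 × 10^8 m³
ΔV = ΔV₁ + ΔV₂ = 4.117 × 10^8 m³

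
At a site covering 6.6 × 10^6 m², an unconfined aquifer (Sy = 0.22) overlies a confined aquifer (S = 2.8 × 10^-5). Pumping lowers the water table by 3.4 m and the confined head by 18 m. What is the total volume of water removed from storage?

ΔV ≈ 4.94 × 10^6 m³

Unconfined: ΔV_u = Sy × A × Δh_u = 0.22 × 6.6 × 10^6 × 3.4 = 4.937 × 10^6 m³
Confined: ΔV_c = S × A × Δh_c = 2.8 × 10^-5 × 6.6 × 10^6 × 18 = 3326 m³
Total ΔV = 4.937 × 10^6 + 3326 = 4.94 × 10^6 m³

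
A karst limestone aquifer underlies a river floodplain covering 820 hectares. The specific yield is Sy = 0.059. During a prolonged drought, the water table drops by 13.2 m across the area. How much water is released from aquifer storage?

ΔV ≈ 6.39 × 10^6 m³

A = 820 hectares = 8.2 × 10^6 m²
ΔV = Sy × A × Δh = 0.059 × 8.2 × 10^6 m² × 13.2 m = 6.386 × 10^6 m³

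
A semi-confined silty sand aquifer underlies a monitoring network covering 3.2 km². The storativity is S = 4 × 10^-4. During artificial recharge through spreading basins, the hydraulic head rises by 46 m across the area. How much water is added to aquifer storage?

A = 3.2 km² = 3.2 × 10^6 m²
ΔV = S × A × Δh = 4 × 10^-4 × 3.2 × 10^6 m² × 46 m = 58880 m³

ΔV ≈ 58900 m³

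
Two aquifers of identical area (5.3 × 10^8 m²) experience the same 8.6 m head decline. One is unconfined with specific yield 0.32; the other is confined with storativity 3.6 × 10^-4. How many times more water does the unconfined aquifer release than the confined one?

ΔV_u / ΔV_c ≈ 889

Unconfined: ΔV_u = Sy × A × Δh = 0.32 × 5.3 × 10^8 × 8.6 = 1.459 × 10^9 m³
Confined: ΔV_c = S × A × Δh = 3.6 × 10^-4 × 5.3 × 10^8 × 8.6 = 1.641 × 10^6 m³
Ratio = ΔV_u / ΔV_c = Sy / S = 0.32 / 3.6 × 10^-4 = 888.9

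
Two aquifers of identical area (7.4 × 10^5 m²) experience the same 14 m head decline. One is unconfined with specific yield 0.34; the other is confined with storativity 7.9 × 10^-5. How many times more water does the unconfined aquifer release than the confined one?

ΔV_u / ΔV_c ≈ 4300

Unconfined: ΔV_u = Sy × A × Δh = 0.34 × 7.4 × 10^5 × 14 = 3.522 × 10^6 m³
Confined: ΔV_c = S × A × Δh = 7.9 × 10^-5 × 7.4 × 10^5 × 14 = 818.4 m³
Ratio = ΔV_u / ΔV_c = Sy / S = 0.34 / 7.9 × 10^-5 = 4304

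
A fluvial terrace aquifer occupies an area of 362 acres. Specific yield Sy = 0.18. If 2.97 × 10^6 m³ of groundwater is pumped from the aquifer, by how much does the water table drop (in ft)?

A = 362 acres = 1.465 × 10^6 m²
Δh = ΔV / (Sy × A) = 2.97 × 10^6 m³ / (0.18 × 1.465 × 10^6 m²) = 11.26 m
Δh = 11.26 m = 36.95 ft

Δh ≈ 37 ft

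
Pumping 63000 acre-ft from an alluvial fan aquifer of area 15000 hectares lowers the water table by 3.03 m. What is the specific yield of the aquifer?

A = 15000 hectares = 1.5 × 10^8 m²
ΔV = 63000 acre-ft = 7.771 × 10^7 m³
Sy = ΔV / (A × Δh) = 7.771 × 10^7 m³ / (1.5 × 10^8 m² × 3.03 m) = 0.171

Sy ≈ 0.17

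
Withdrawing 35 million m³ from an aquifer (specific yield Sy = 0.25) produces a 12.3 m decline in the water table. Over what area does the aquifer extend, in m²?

ΔV = 35 million m³ = 3.5 × 10^7 m³
A = ΔV / (Sy × Δh) = 3.5 × 10^7 / (0.25 × 12.3) = 1.138 × 10^7 m²

A ≈ 1.14 × 10^7 m²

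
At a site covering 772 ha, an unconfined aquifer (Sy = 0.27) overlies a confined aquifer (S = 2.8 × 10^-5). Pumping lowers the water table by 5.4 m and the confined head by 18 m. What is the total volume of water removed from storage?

ΔV ≈ 1.13 × 10^7 m³

A = 772 ha = 7.72 × 10^6 m²
Unconfined: ΔV_u = Sy × A × Δh_u = 0.27 × 7.72 × 10^6 × 5.4 = 1.126 × 10^7 m³
Confined: ΔV_c = S × A × Δh_c = 2.8 × 10^-5 × 7.72 × 10^6 × 18 = 3891 m³
Total ΔV = 1.126 × 10^7 + 3891 = 1.126 × 10^7 m³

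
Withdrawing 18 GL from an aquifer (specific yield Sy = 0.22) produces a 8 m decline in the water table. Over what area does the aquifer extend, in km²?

A ≈ 10.2 km²

ΔV = 18 GL = 1.8 × 10^7 m³
A = ΔV / (Sy × Δh) = 1.8 × 10^7 / (0.22 × 8) = 1.023 × 10^7 m²
A = 1.023 × 10^7 m² = 10.23 km²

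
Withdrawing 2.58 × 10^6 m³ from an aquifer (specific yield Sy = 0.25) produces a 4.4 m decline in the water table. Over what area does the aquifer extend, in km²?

A = ΔV / (Sy × Δh) = 2.58 × 10^6 / (0.25 × 4.4) = 2.345 × 10^6 m²
A = 2.345 × 10^6 m² = 2.345 km²

A ≈ 2.35 km²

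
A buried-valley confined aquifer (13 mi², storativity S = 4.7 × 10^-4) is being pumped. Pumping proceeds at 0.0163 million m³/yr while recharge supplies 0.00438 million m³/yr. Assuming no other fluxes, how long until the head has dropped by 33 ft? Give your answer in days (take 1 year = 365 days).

t ≈ 4870 days

A = 13 mi² = 3.367 × 10^7 m²
Δh = 33 ft = 10.06 m
ΔV = S × A × Δh = 4.7 × 10^-4 × 3.367 × 10^7 × 10.06 = 1.592 × 10^5 m³
Net withdrawal = 0.0163 − 0.00438 = 0.01192 million m³/yr = 32.66 m³/d
t = ΔV / Q = 1.592 × 10^5 m³ / 32.66 m³/d = 4874 d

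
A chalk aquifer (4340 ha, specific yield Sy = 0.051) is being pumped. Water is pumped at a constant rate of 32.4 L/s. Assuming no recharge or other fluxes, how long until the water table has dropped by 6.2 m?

A = 4340 ha = 4.34 × 10^7 m²
ΔV = Sy × A × Δh = 0.051 × 4.34 × 10^7 × 6.2 = 1.372 × 10^7 m³
Q = 32.4 L/s = 2799 m³/d
t = ΔV / Q = 1.372 × 10^7 m³ / 2799 m³/d = 4902 d

t ≈ 4900 days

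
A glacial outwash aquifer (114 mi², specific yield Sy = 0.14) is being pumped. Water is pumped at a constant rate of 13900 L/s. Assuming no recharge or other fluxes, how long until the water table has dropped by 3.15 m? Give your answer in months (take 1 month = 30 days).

A = 114 mi² = 2.953 × 10^8 m²
ΔV = Sy × A × Δh = 0.14 × 2.953 × 10^8 × 3.15 = 1.302 × 10^8 m³
Q = 13900 L/s = 1.201 × 10^6 m³/d
t = ΔV / Q = 1.302 × 10^8 m³ / 1.201 × 10^6 m³/d = 108.4 d
t = 108.4 d ≈ 3.614 months

t ≈ 3.61 months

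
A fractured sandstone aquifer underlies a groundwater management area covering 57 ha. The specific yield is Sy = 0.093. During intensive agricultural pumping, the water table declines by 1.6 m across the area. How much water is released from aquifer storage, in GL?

A = 57 ha = 5.7 × 10^5 m²
ΔV = Sy × A × Δh = 0.093 × 5.7 × 10^5 m² × 1.6 m = 84820 m³
ΔV = 84820 m³ = 0.08482 GL

ΔV ≈ 0.0848 GL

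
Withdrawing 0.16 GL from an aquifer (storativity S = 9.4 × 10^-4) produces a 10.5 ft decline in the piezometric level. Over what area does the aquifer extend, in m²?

Δh = 10.5 ft = 3.2 m
ΔV = 0.16 GL = 1.6 × 10^5 m³
A = ΔV / (S × Δh) = 1.6 × 10^5 / (9.4 × 10^-4 × 3.2) = 5.318 × 10^7 m²

A ≈ 5.32 × 10^7 m²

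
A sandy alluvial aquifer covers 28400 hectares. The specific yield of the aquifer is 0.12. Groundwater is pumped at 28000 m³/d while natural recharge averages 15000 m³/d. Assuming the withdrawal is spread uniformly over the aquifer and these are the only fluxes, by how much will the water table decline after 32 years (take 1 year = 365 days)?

A = 28400 hectares = 2.84 × 10^8 m²
Net abstraction = 28000 − 15000 = 13000 m³/d
t = 32 years = 11680 d
ΔV = Q × t = 13000 m³/d × 11680 d = 1.518 × 10^8 m³
Δh = ΔV / (Sy × A) = 1.518 × 10^8 / (0.12 × 2.84 × 10^8) = 4.455 m

Δh ≈ 4.46 m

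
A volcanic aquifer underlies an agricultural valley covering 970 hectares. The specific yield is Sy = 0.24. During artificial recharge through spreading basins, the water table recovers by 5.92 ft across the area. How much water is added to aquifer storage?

ΔV ≈ 4.2 × 10^6 m³

A = 970 hectares = 9.7 × 10^6 m²
Δh = 5.92 ft = 1.804 m
ΔV = Sy × A × Δh = 0.24 × 9.7 × 10^6 m² × 1.804 m = 4.201 × 10^6 m³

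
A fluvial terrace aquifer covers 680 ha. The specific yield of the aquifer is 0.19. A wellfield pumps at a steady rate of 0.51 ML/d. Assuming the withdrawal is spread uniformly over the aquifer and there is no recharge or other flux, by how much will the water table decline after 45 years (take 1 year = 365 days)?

Δh ≈ 6.48 m

A = 680 ha = 6.8 × 10^6 m²
Q = 0.51 ML/d = 510 m³/d
t = 45 years = 16420 d
ΔV = Q × t = 510 m³/d × 16420 d = 8.377 × 10^6 m³
Δh = ΔV / (Sy × A) = 8.377 × 10^6 / (0.19 × 6.8 × 10^6) = 6.484 m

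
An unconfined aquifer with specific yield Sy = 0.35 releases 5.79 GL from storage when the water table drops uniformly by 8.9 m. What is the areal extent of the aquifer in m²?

A ≈ 1.86 × 10^6 m²

ΔV = 5.79 GL = 5.79 × 10^6 m³
A = ΔV / (Sy × Δh) = 5.79 × 10^6 / (0.35 × 8.9) = 1.859 × 10^6 m²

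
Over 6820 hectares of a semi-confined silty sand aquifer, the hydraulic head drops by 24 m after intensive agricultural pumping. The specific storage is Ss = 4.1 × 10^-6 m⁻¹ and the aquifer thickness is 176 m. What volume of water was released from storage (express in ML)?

ΔV ≈ 1180 ML

S = Ss × b = 4.1 × 10^-6 m⁻¹ × 176 m = 7.216 × 10^-4
A = 6820 hectares = 6.82 × 10^7 m²
ΔV = S × A × Δh = 7.216 × 10^-4 × 6.82 × 10^7 m² × 24 m = 1.181 × 10^6 m³
ΔV = 1.181 × 10^6 m³ = 1181 ML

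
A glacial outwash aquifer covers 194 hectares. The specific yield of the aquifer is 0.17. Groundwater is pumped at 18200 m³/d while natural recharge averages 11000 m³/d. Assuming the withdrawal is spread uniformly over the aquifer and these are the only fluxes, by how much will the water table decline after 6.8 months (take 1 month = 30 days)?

A = 194 hectares = 1.94 × 10^6 m²
Net abstraction = 18200 − 11000 = 7200 m³/d
t = 6.8 months = 204 d
ΔV = Q × t = 7200 m³/d × 204 d = 1.469 × 10^6 m³
Δh = ΔV / (Sy × A) = 1.469 × 10^6 / (0.17 × 1.94 × 10^6) = 4.454 m

Δh ≈ 4.45 m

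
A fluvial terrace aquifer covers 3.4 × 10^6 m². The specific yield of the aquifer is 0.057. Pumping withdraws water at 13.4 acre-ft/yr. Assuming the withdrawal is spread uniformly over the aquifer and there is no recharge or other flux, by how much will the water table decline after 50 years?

Δh ≈ 4.26 m

Q = 13.4 acre-ft/yr = 45.28 m³/d
t = 50 years = 18250 d
ΔV = Q × t = 45.28 m³/d × 18250 d = 8.264 × 10^5 m³
Δh = ΔV / (Sy × A) = 8.264 × 10^5 / (0.057 × 3.4 × 10^6) = 4.264 m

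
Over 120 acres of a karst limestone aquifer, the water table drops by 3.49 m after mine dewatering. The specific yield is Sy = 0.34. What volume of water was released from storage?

ΔV ≈ 5.76 × 10^5 m³

A = 120 acres = 4.856 × 10^5 m²
ΔV = Sy × A × Δh = 0.34 × 4.856 × 10^5 m² × 3.49 m = 5.762 × 10^5 m³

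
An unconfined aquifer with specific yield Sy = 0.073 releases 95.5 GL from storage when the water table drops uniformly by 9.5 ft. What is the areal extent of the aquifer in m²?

Δh = 9.5 ft = 2.896 m
ΔV = 95.5 GL = 9.55 × 10^7 m³
A = ΔV / (Sy × Δh) = 9.55 × 10^7 / (0.073 × 2.896) = 4.518 × 10^8 m²

A ≈ 4.52 × 10^8 m²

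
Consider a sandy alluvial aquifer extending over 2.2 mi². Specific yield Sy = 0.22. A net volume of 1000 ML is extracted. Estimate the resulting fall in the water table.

Δh ≈ 0.798 m

A = 2.2 mi² = 5.698 × 10^6 m²
ΔV = 1000 ML = 1 × 10^6 m³
Δh = ΔV / (Sy × A) = 1 × 10^6 m³ / (0.22 × 5.698 × 10^6 m²) = 0.7977 m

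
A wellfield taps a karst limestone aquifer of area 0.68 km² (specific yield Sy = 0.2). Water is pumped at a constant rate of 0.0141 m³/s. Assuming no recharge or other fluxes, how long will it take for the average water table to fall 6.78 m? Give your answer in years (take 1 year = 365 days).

A = 0.68 km² = 6.8 × 10^5 m²
ΔV = Sy × A × Δh = 0.2 × 6.8 × 10^5 × 6.78 = 9.221 × 10^5 m³
Q = 0.0141 m³/s = 1218 m³/d
t = ΔV / Q = 9.221 × 10^5 m³ / 1218 m³/d = 756.9 d
t = 756.9 d ≈ 2.074 years

t ≈ 2.07 years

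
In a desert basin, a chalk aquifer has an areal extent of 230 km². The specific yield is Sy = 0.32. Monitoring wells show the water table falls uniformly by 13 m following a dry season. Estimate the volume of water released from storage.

ΔV ≈ 9.57 × 10^8 m³

A = 230 km² = 2.3 × 10^8 m²
ΔV = Sy × A × Δh = 0.32 × 2.3 × 10^8 m² × 13 m = 9.568 × 10^8 m³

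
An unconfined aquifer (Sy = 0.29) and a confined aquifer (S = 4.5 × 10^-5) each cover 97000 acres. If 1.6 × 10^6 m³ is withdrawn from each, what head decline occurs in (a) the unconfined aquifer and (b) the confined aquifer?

Δh_u ≈ 0.0141 m; Δh_c ≈ 90.6 m

A = 97000 acres = 3.925 × 10^8 m²
Unconfined: Δh_u = ΔV/(Sy·A) = 1.6 × 10^6/(0.29 × 3.925 × 10^8) = 0.01406 m
Confined: Δh_c = ΔV/(S·A) = 1.6 × 10^6/(4.5 × 10^-5 × 3.925 × 10^8) = 90.58 m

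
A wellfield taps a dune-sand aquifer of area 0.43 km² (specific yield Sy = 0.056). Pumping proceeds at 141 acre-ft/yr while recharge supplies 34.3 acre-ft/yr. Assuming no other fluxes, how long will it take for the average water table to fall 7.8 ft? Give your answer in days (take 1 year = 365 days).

t ≈ 159 days

A = 0.43 km² = 4.3 × 10^5 m²
Δh = 7.8 ft = 2.377 m
ΔV = Sy × A × Δh = 0.056 × 4.3 × 10^5 × 2.377 = 57250 m³
Net withdrawal = 141 − 34.3 = 106.7 acre-ft/yr = 360.6 m³/d
t = ΔV / Q = 57250 m³ / 360.6 m³/d = 158.8 d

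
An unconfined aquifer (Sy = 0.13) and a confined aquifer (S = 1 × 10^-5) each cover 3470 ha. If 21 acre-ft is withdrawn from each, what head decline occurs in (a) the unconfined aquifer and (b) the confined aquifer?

A = 3470 ha = 3.47 × 10^7 m²
ΔV = 21 acre-ft = 25900 m³
Unconfined: Δh_u = ΔV/(Sy·A) = 25900/(0.13 × 3.47 × 10^7) = 0.005742 m
Confined: Δh_c = ΔV/(S·A) = 25900/(1 × 10^-5 × 3.47 × 10^7) = 74.65 m

Δh_u ≈ 0.00574 m; Δh_c ≈ 74.6 m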